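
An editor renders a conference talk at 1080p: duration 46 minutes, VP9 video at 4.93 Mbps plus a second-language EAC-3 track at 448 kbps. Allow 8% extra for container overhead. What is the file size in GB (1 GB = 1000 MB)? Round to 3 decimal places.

2.004 GB

46 min = 2760 s
Audio: 448 kbps = 0.448 Mbps.
Total bitrate: 4.93 + 0.448 = 5.378 Mbps.
Stream data: 5.378 Mbps × 2760 s = 14843.3 Mb.
With 8% container overhead: ×1.08.
16,031 Mb ÷ 8 = 2,004 MB → 2.004 GB.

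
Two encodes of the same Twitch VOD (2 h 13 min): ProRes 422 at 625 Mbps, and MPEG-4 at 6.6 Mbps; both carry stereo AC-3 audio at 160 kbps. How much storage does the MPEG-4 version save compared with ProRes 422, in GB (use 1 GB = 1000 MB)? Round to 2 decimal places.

616.85 GB

2 h 13 min = 133 min = 7980 s
Audio: 160 kbps = 0.160 Mbps.
ProRes 422: 625.160 Mbps × 7980 s = 4988776.8 Mb = 623.597 GB.
MPEG-4: 6.760 Mbps × 7980 s = 53944.8 Mb = 6.743 GB.
Saving: 623.597 − 6.743 = 616.854 GB.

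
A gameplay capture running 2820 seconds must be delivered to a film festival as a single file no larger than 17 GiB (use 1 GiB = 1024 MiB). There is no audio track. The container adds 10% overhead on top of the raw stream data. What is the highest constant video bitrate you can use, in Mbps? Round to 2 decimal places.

47.08 Mbps

Budget: 17 GiB = 146028.9 Mb.
Stream payload after overhead: 146028.9 / 1.10 = 132753.5 Mb.
Total bitrate budget: 132753.5 Mb / 2820 s = 47.076 Mbps.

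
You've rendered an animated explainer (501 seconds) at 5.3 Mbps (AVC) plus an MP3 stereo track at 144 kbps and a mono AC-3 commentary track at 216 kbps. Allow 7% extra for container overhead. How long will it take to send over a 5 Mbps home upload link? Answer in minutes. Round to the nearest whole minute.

10 minutes

Audio total: 144 + 216 = 360 kbps = 0.360 Mbps.
Total bitrate: 5.660 Mbps.
File: 5.660 Mbps × 501 s = 2835.7 Mb.
With 7% container overhead: ×1.07. → 3034.2 Mb.
At 5 Mbps: 3034.2 / 5 = 606.8 s ≈ 10.1 minutes.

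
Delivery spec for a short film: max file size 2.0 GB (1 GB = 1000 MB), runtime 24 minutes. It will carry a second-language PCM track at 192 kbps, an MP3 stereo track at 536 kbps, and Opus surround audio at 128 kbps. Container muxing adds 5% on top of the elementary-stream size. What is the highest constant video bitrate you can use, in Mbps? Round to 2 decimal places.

Budget: 2.0 GB = 16000.0 Mb.
Stream payload after overhead: 16000.0 / 1.05 = 15238.1 Mb.
24 min = 1440 s
Total bitrate budget: 15238.1 Mb / 1440 s = 10.582 Mbps.
Audio total: 192 + 536 + 128 = 856 kbps = 0.856 Mbps.
Video: 10.582 − 0.856 = 9.726 Mbps.

9.73 Mbps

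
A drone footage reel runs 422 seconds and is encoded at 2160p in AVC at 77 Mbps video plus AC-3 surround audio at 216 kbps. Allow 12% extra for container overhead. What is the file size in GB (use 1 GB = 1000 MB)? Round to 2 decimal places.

4.56 GB

Audio: 216 kbps = 0.216 Mbps.
Total bitrate: 77 + 0.216 = 77.216 Mbps.
Stream data: 77.216 Mbps × 422 s = 32585.2 Mb.
With 12% container overhead: ×1.12.
36,495 Mb ÷ 8 = 4,562 MB → 4.562 GB.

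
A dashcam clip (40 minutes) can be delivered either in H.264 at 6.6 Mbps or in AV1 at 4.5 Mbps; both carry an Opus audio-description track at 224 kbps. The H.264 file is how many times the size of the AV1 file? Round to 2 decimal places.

40 min = 2400 s
Audio: 224 kbps = 0.224 Mbps.
H.264: 6.824 Mbps × 2400 s = 16377.6 Mb = 2.047 GB.
AV1: 4.724 Mbps × 2400 s = 11337.6 Mb = 1.417 GB.
Ratio: 2.047 / 1.417 = 1.445.

1.44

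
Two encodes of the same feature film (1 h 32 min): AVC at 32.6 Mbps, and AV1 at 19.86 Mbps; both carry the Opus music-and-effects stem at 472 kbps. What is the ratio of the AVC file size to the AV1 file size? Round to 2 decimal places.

1.63

1 h 32 min = 92 min = 5520 s
Audio: 472 kbps = 0.472 Mbps.
AVC: 33.072 Mbps × 5520 s = 182557.4 Mb = 22.820 GB.
AV1: 20.332 Mbps × 5520 s = 112232.6 Mb = 14.029 GB.
Ratio: 22.820 / 14.029 = 1.627.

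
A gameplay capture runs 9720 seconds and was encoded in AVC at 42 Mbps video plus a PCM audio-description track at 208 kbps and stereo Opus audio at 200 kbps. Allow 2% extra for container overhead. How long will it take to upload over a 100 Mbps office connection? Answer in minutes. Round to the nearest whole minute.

70 minutes

Audio total: 208 + 200 = 408 kbps = 0.408 Mbps.
Total bitrate: 42.408 Mbps.
File: 42.408 Mbps × 9720 s = 412205.8 Mb.
With 2% container overhead: ×1.02. → 420449.9 Mb.
At 100 Mbps: 420449.9 / 100 = 4204.5 s ≈ 70.1 minutes.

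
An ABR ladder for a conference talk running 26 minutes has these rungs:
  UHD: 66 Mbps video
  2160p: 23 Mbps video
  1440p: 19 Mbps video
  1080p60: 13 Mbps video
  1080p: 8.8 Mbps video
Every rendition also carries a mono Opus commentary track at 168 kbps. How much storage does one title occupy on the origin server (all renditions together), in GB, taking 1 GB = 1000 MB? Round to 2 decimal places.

26 min = 1560 s
Audio: 168 kbps = 0.168 Mbps.
Sum of rendition bitrates: (66+0.168) + (23+0.168) + (19+0.168) + (13+0.168) + (8.8+0.168) = 130.640 Mbps.
× 1560 s = 203,798 Mb = 25,475 MB = 25.47 GB.

25.47 GB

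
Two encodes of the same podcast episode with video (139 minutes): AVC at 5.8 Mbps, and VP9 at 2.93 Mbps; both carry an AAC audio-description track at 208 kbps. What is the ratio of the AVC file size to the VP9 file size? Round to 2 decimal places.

139 min = 8340 s
Audio: 208 kbps = 0.208 Mbps.
AVC: 6.008 Mbps × 8340 s = 50106.7 Mb = 6.263 GB.
VP9: 3.138 Mbps × 8340 s = 26170.9 Mb = 3.271 GB.
Ratio: 6.263 / 3.271 = 1.915.

1.91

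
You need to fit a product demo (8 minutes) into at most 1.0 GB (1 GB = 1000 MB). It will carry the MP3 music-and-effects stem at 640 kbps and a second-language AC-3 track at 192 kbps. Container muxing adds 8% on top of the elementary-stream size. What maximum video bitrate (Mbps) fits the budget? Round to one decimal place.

14.6 Mbps

Budget: 1.0 GB = 8000.0 Mb.
Stream payload after overhead: 8000.0 / 1.08 = 7407.4 Mb.
8 min = 480 s
Total bitrate budget: 7407.4 Mb / 480 s = 15.432 Mbps.
Audio total: 640 + 192 = 832 kbps = 0.832 Mbps.
Video: 15.432 − 0.832 = 14.600 Mbps.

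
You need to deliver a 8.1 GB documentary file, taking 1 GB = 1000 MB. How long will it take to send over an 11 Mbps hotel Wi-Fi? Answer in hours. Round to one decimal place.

File: 8.1 GB = 64800.0 Mb.
At 11 Mbps: 64800.0 / 11 = 5890.9 s ≈ 1.64 hours.

1.6 hours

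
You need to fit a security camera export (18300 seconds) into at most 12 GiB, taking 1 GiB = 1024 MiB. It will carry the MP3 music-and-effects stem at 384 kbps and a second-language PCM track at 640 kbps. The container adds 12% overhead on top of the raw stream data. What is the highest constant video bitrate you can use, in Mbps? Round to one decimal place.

4.0 Mbps

Budget: 12 GiB = 103079.2 Mb.
Stream payload after overhead: 103079.2 / 1.12 = 92035.0 Mb.
Total bitrate budget: 92035.0 Mb / 18300 s = 5.029 Mbps.
Audio total: 384 + 640 = 1024 kbps = 1.024 Mbps.
Video: 5.029 − 1.024 = 4.005 Mbps.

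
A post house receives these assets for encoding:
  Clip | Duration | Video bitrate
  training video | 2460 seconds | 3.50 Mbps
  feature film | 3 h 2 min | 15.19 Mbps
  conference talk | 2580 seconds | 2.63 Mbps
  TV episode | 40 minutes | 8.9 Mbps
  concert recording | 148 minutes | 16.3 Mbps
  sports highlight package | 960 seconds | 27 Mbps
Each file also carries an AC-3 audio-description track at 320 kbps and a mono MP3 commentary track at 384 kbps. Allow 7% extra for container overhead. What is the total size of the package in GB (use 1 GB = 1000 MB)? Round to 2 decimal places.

Audio total: 320 + 384 = 704 kbps = 0.704 Mbps.
training video: 4.204 Mbps × 2460 s × 1.07 = 11065.8 Mb
feature film: 15.894 Mbps × 10920 s × 1.07 = 185711.9 Mb
conference talk: 3.334 Mbps × 2580 s × 1.07 = 9203.8 Mb
TV episode: 9.604 Mbps × 2400 s × 1.07 = 24663.1 Mb
concert recording: 17.004 Mbps × 8880 s × 1.07 = 161565.2 Mb
sports highlight package: 27.704 Mbps × 960 s × 1.07 = 28457.5 Mb
Total: 420667.3 Mb = 52583.4 MB.
= 52.58 GB.

52.58 GB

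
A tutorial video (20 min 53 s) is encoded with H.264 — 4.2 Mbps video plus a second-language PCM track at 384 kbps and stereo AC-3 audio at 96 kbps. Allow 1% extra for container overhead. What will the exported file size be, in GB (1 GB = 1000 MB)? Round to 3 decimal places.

0.740 GB

20 min 53 s = 1253 s
Audio total: 384 + 96 = 480 kbps = 0.480 Mbps.
Total bitrate: 4.2 + 0.480 = 4.680 Mbps.
Stream data: 4.680 Mbps × 1253 s = 5864.0 Mb.
With 1% container overhead: ×1.01.
5,923 Mb ÷ 8 = 740.3 MB → 0.7403 GB.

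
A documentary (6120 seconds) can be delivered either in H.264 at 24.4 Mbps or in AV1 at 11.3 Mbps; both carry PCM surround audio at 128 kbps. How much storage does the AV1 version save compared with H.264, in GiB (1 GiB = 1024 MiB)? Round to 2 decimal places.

9.33 GiB

Audio: 128 kbps = 0.128 Mbps.
H.264: 24.528 Mbps × 6120 s = 150111.4 Mb = 17.475 GiB.
AV1: 11.428 Mbps × 6120 s = 69939.4 Mb = 8.142 GiB.
Saving: 17.475 − 8.142 = 9.333 GiB.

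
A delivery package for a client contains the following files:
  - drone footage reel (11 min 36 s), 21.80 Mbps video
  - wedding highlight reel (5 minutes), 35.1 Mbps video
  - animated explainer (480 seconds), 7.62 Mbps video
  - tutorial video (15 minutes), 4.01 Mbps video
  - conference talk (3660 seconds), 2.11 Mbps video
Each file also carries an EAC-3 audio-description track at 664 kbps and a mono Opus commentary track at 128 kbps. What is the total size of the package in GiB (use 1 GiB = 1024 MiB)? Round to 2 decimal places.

Audio total: 664 + 128 = 792 kbps = 0.792 Mbps.
drone footage reel: 22.592 Mbps × 696 s = 15724.0 Mb
wedding highlight reel: 35.892 Mbps × 300 s = 10767.6 Mb
animated explainer: 8.412 Mbps × 480 s = 4037.8 Mb
tutorial video: 4.802 Mbps × 900 s = 4321.8 Mb
conference talk: 2.902 Mbps × 3660 s = 10621.3 Mb
Total: 45472.5 Mb = 5684.1 MB.
= 5.294 GiB.

5.29 GiB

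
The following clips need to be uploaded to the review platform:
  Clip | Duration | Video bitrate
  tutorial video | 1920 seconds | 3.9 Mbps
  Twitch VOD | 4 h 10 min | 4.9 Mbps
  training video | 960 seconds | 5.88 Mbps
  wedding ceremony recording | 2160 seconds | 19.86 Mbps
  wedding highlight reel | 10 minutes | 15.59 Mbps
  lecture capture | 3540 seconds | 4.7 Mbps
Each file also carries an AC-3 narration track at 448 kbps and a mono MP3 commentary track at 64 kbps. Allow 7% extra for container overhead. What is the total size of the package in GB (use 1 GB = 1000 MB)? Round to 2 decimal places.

22.46 GB

Audio total: 448 + 64 = 512 kbps = 0.512 Mbps.
tutorial video: 4.412 Mbps × 1920 s × 1.07 = 9064.0 Mb
Twitch VOD: 5.412 Mbps × 15000 s × 1.07 = 86862.6 Mb
training video: 6.392 Mbps × 960 s × 1.07 = 6565.9 Mb
wedding ceremony recording: 20.372 Mbps × 2160 s × 1.07 = 47083.8 Mb
wedding highlight reel: 16.102 Mbps × 600 s × 1.07 = 10337.5 Mb
lecture capture: 5.212 Mbps × 3540 s × 1.07 = 19742.0 Mb
Total: 179655.7 Mb = 22457.0 MB.
= 22.46 GB.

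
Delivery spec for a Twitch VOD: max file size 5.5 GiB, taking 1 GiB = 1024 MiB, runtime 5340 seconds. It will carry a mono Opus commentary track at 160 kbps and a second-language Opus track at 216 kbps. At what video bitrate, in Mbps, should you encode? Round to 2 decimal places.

8.47 Mbps

Budget: 5.5 GiB = 47244.6 Mb.
Total bitrate budget: 47244.6 Mb / 5340 s = 8.847 Mbps.
Audio total: 160 + 216 = 376 kbps = 0.376 Mbps.
Video: 8.847 − 0.376 = 8.471 Mbps.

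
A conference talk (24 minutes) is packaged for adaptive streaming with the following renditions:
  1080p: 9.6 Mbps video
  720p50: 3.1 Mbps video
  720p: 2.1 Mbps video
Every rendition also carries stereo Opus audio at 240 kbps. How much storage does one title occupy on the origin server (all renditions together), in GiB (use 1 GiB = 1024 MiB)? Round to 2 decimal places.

2.60 GiB

24 min = 1440 s
Audio: 240 kbps = 0.240 Mbps.
Sum of rendition bitrates: (9.6+0.240) + (3.1+0.240) + (2.1+0.240) = 15.520 Mbps.
× 1440 s = 22,349 Mb = 2,794 MB = 2.602 GiB.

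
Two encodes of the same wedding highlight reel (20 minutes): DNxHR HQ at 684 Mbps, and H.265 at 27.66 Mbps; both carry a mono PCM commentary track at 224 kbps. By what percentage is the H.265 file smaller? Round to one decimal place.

95.9%

20 min = 1200 s
Audio: 224 kbps = 0.224 Mbps.
DNxHR HQ: 684.224 Mbps × 1200 s = 821068.8 Mb = 102.634 GB.
H.265: 27.884 Mbps × 1200 s = 33460.8 Mb = 4.183 GB.
Reduction: (1 − 4.183/102.634) × 100 = 95.92%.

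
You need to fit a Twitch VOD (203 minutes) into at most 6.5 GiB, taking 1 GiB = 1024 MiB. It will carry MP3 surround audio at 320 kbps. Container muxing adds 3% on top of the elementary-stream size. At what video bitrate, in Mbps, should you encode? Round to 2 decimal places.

Budget: 6.5 GiB = 55834.6 Mb.
Stream payload after overhead: 55834.6 / 1.03 = 54208.3 Mb.
203 min = 12180 s
Total bitrate budget: 54208.3 Mb / 12180 s = 4.451 Mbps.
Audio: 320 kbps = 0.320 Mbps.
Video: 4.451 − 0.320 = 4.131 Mbps.

4.13 Mbps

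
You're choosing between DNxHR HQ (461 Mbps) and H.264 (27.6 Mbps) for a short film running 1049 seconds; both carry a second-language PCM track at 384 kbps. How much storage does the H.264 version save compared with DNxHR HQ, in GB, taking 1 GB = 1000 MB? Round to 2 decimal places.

Audio: 384 kbps = 0.384 Mbps.
DNxHR HQ: 461.384 Mbps × 1049 s = 483991.8 Mb = 60.499 GB.
H.264: 27.984 Mbps × 1049 s = 29355.2 Mb = 3.669 GB.
Saving: 60.499 − 3.669 = 56.830 GB.

56.83 GB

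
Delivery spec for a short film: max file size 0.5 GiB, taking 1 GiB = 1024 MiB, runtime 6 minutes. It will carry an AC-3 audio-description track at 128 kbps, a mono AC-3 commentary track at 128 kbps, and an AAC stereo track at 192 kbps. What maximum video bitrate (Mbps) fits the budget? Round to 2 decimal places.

Budget: 0.5 GiB = 4295.0 Mb.
6 min = 360 s
Total bitrate budget: 4295.0 Mb / 360 s = 11.930 Mbps.
Audio total: 128 + 128 + 192 = 448 kbps = 0.448 Mbps.
Video: 11.930 − 0.448 = 11.482 Mbps.

11.48 Mbps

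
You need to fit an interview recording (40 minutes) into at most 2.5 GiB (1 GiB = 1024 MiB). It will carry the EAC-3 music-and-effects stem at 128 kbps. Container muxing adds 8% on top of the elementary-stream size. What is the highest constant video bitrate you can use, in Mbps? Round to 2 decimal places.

8.16 Mbps

Budget: 2.5 GiB = 21474.8 Mb.
Stream payload after overhead: 21474.8 / 1.08 = 19884.1 Mb.
40 min = 2400 s
Total bitrate budget: 19884.1 Mb / 2400 s = 8.285 Mbps.
Audio: 128 kbps = 0.128 Mbps.
Video: 8.285 − 0.128 = 8.157 Mbps.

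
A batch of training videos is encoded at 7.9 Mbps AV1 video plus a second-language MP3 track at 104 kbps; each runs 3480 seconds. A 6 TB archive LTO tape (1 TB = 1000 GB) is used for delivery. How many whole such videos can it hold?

Audio: 104 kbps = 0.104 Mbps.
Total bitrate: 8.004 Mbps.
Per item: 8.004 Mbps × 3480 s = 27,854 Mb = 3,482 MB.
Capacity: 6 TB = 48,000,000 Mb; 1723.28 items → 1723 complete.

1723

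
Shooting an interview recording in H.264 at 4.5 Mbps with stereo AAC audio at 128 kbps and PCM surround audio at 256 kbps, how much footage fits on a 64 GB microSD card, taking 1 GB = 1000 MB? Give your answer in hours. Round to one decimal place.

29.1 hours

Audio total: 128 + 256 = 384 kbps = 0.384 Mbps.
Total bitrate: 4.5 + 0.384 = 4.884 Mbps.
Capacity: 64 GB = 512,000 Mb.
Recording time: 512,000 / 4.884 = 104,832 s ≈ 29.1 hours.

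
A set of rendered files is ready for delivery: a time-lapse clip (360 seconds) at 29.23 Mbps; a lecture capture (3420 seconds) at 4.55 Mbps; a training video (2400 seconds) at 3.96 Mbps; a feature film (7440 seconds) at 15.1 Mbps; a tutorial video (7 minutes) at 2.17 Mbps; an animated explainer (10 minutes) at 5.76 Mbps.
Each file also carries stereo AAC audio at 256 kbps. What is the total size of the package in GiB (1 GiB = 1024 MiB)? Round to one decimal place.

Audio: 256 kbps = 0.256 Mbps.
time-lapse clip: 29.486 Mbps × 360 s = 10615.0 Mb
lecture capture: 4.806 Mbps × 3420 s = 16436.5 Mb
training video: 4.216 Mbps × 2400 s = 10118.4 Mb
feature film: 15.356 Mbps × 7440 s = 114248.6 Mb
tutorial video: 2.426 Mbps × 420 s = 1018.9 Mb
animated explainer: 6.016 Mbps × 600 s = 3609.6 Mb
Total: 156047.0 Mb = 19505.9 MB.
= 18.17 GiB.

18.2 GiB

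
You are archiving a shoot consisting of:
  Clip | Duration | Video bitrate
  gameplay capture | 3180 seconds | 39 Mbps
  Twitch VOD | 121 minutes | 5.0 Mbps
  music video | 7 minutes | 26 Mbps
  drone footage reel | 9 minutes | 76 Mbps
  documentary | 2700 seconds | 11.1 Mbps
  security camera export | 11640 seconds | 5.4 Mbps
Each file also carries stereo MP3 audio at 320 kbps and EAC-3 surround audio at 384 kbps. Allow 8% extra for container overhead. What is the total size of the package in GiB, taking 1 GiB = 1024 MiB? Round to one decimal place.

Audio total: 320 + 384 = 704 kbps = 0.704 Mbps.
gameplay capture: 39.704 Mbps × 3180 s × 1.08 = 136359.4 Mb
Twitch VOD: 5.704 Mbps × 7260 s × 1.08 = 44723.9 Mb
music video: 26.704 Mbps × 420 s × 1.08 = 12112.9 Mb
drone footage reel: 76.704 Mbps × 540 s × 1.08 = 44733.8 Mb
documentary: 11.804 Mbps × 2700 s × 1.08 = 34420.5 Mb
security camera export: 6.104 Mbps × 11640 s × 1.08 = 76734.6 Mb
Total: 349085.1 Mb = 43635.6 MB.
= 40.64 GiB.

40.6 GiB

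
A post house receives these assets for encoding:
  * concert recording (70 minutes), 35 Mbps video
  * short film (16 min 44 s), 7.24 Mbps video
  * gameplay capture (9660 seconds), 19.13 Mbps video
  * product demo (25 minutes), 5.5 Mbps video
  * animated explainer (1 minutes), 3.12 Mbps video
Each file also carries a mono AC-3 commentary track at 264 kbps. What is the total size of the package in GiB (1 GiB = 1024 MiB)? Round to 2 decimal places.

Audio: 264 kbps = 0.264 Mbps.
concert recording: 35.264 Mbps × 4200 s = 148108.8 Mb
short film: 7.504 Mbps × 1004 s = 7534.0 Mb
gameplay capture: 19.394 Mbps × 9660 s = 187346.0 Mb
product demo: 5.764 Mbps × 1500 s = 8646.0 Mb
animated explainer: 3.384 Mbps × 60 s = 203.0 Mb
Total: 351837.9 Mb = 43979.7 MB.
= 40.96 GiB.

40.96 GiB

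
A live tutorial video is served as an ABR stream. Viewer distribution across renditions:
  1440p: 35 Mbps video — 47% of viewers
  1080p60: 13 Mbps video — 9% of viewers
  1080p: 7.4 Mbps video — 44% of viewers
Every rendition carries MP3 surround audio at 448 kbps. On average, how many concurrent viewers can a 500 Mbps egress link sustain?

Audio: 448 kbps = 0.448 Mbps.
Average per-viewer bitrate: 0.47×35.448 + 0.09×13.448 + 0.44×7.848 = 21.324 Mbps.
500 Mbps = 500.0 Mbps; 500.0 / 21.324 = 23.45 → 23.

23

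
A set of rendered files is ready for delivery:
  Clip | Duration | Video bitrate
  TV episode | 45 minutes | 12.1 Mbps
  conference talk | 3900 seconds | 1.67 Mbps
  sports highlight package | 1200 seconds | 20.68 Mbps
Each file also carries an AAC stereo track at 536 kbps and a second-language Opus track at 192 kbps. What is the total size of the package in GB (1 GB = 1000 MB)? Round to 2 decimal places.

8.71 GB

Audio total: 536 + 192 = 728 kbps = 0.728 Mbps.
TV episode: 12.828 Mbps × 2700 s = 34635.6 Mb
conference talk: 2.398 Mbps × 3900 s = 9352.2 Mb
sports highlight package: 21.408 Mbps × 1200 s = 25689.6 Mb
Total: 69677.4 Mb = 8709.7 MB.
= 8.710 GB.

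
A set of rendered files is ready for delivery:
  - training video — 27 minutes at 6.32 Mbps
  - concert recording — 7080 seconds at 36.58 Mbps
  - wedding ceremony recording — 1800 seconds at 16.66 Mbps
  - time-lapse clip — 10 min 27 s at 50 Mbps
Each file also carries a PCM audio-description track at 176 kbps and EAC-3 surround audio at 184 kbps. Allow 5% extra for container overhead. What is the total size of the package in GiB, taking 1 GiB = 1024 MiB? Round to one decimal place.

Audio total: 176 + 184 = 360 kbps = 0.360 Mbps.
training video: 6.680 Mbps × 1620 s × 1.05 = 11362.7 Mb
concert recording: 36.940 Mbps × 7080 s × 1.05 = 274612.0 Mb
wedding ceremony recording: 17.020 Mbps × 1800 s × 1.05 = 32167.8 Mb
time-lapse clip: 50.360 Mbps × 627 s × 1.05 = 33154.5 Mb
Total: 351296.9 Mb = 43912.1 MB.
= 40.90 GiB.

40.9 GiB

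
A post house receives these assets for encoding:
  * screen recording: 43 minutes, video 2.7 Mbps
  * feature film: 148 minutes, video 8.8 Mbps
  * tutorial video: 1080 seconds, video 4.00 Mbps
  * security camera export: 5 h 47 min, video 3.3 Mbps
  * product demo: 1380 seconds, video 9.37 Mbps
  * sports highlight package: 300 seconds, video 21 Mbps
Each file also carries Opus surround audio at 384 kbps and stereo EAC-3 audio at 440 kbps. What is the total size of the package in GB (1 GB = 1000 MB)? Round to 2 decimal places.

25.78 GB

Audio total: 384 + 440 = 824 kbps = 0.824 Mbps.
screen recording: 3.524 Mbps × 2580 s = 9091.9 Mb
feature film: 9.624 Mbps × 8880 s = 85461.1 Mb
tutorial video: 4.824 Mbps × 1080 s = 5209.9 Mb
security camera export: 4.124 Mbps × 20820 s = 85861.7 Mb
product demo: 10.194 Mbps × 1380 s = 14067.7 Mb
sports highlight package: 21.824 Mbps × 300 s = 6547.2 Mb
Total: 206239.6 Mb = 25779.9 MB.
= 25.78 GB.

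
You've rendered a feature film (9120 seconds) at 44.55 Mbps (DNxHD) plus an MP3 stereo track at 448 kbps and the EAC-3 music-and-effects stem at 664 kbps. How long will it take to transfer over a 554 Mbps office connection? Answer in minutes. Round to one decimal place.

Audio total: 448 + 664 = 1112 kbps = 1.112 Mbps.
Total bitrate: 45.662 Mbps.
File: 45.662 Mbps × 9120 s = 416437.4 Mb.
At 554 Mbps: 416437.4 / 554 = 751.7 s ≈ 12.5 minutes.

12.5 minutes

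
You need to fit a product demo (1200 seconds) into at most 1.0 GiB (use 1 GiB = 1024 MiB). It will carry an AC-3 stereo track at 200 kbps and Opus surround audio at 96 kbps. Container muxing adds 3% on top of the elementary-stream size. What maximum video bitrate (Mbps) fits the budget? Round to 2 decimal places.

6.65 Mbps

Budget: 1.0 GiB = 8589.9 Mb.
Stream payload after overhead: 8589.9 / 1.03 = 8339.7 Mb.
Total bitrate budget: 8339.7 Mb / 1200 s = 6.950 Mbps.
Audio total: 200 + 96 = 296 kbps = 0.296 Mbps.
Video: 6.950 − 0.296 = 6.654 Mbps.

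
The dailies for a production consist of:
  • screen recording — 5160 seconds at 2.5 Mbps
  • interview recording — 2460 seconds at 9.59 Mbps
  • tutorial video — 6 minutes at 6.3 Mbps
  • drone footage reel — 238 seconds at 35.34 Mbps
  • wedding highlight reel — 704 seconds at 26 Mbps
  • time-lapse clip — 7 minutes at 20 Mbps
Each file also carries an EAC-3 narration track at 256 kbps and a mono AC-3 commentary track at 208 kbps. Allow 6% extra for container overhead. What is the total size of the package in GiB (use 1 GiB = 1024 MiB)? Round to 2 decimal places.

Audio total: 256 + 208 = 464 kbps = 0.464 Mbps.
screen recording: 2.964 Mbps × 5160 s × 1.06 = 16211.9 Mb
interview recording: 10.054 Mbps × 2460 s × 1.06 = 26216.8 Mb
tutorial video: 6.764 Mbps × 360 s × 1.06 = 2581.1 Mb
drone footage reel: 35.804 Mbps × 238 s × 1.06 = 9032.6 Mb
wedding highlight reel: 26.464 Mbps × 704 s × 1.06 = 19748.5 Mb
time-lapse clip: 20.464 Mbps × 420 s × 1.06 = 9110.6 Mb
Total: 82901.5 Mb = 10362.7 MB.
= 9.651 GiB.

9.65 GiB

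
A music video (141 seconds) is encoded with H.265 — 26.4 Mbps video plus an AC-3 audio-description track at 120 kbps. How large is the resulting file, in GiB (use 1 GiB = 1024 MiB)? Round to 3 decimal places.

0.435 GiB

Audio: 120 kbps = 0.120 Mbps.
Total bitrate: 26.4 + 0.120 = 26.520 Mbps.
Stream data: 26.520 Mbps × 141 s = 3739.3 Mb.
3,739 Mb = 467,415,000 bytes ÷ 1,073,741,824 = 0.4353 GiB.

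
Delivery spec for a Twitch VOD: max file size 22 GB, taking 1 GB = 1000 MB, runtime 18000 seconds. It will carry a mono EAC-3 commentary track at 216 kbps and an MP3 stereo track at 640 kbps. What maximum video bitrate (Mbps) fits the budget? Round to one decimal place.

Budget: 22 GB = 176000.0 Mb.
Total bitrate budget: 176000.0 Mb / 18000 s = 9.778 Mbps.
Audio total: 216 + 640 = 856 kbps = 0.856 Mbps.
Video: 9.778 − 0.856 = 8.922 Mbps.

8.9 Mbps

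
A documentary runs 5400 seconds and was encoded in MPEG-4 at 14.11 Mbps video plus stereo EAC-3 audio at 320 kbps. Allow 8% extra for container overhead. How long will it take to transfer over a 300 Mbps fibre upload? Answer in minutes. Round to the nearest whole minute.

5 minutes

Audio: 320 kbps = 0.320 Mbps.
Total bitrate: 14.430 Mbps.
File: 14.430 Mbps × 5400 s = 77922.0 Mb.
With 8% container overhead: ×1.08. → 84155.8 Mb.
At 300 Mbps: 84155.8 / 300 = 280.5 s ≈ 4.68 minutes.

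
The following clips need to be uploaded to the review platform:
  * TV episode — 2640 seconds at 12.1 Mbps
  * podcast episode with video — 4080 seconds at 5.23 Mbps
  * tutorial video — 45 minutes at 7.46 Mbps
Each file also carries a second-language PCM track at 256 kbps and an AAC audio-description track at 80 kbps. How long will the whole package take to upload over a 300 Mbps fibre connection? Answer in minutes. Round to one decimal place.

Audio total: 256 + 80 = 336 kbps = 0.336 Mbps.
TV episode: 12.436 Mbps × 2640 s = 32831.0 Mb
podcast episode with video: 5.566 Mbps × 4080 s = 22709.3 Mb
tutorial video: 7.796 Mbps × 2700 s = 21049.2 Mb
Total: 76589.5 Mb = 9573.7 MB.
At 300 Mbps: 76589.5 / 300 = 255 s ≈ 4.25 minutes.

4.3 minutes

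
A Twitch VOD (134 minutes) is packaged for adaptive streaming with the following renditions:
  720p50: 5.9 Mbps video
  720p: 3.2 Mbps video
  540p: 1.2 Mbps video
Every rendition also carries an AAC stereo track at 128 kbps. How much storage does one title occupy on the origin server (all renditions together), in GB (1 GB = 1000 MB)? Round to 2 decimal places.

134 min = 8040 s
Audio: 128 kbps = 0.128 Mbps.
Sum of rendition bitrates: (5.9+0.128) + (3.2+0.128) + (1.2+0.128) = 10.684 Mbps.
× 8040 s = 85,899 Mb = 10,737 MB = 10.74 GB.

10.74 GB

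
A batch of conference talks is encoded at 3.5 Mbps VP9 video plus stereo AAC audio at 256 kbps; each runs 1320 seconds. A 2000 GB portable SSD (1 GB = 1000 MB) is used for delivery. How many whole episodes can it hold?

3227

Audio: 256 kbps = 0.256 Mbps.
Total bitrate: 3.756 Mbps.
Per item: 3.756 Mbps × 1320 s = 4,958 Mb = 619.7 MB.
Capacity: 2000 GB = 16,000,000 Mb; 3227.16 items → 3227 complete.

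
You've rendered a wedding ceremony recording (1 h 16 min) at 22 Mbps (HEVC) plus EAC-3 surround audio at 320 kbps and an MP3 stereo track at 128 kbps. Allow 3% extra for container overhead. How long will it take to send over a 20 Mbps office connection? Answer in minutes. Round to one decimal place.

1 h 16 min = 76 min = 4560 s
Audio total: 320 + 128 = 448 kbps = 0.448 Mbps.
Total bitrate: 22.448 Mbps.
File: 22.448 Mbps × 4560 s = 102362.9 Mb.
With 3% container overhead: ×1.03. → 105433.8 Mb.
At 20 Mbps: 105433.8 / 20 = 5271.7 s ≈ 87.9 minutes.

87.9 minutes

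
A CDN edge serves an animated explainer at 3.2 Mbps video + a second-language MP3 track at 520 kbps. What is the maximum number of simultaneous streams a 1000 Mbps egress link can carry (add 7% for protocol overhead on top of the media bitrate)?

Audio: 520 kbps = 0.520 Mbps.
Per-viewer media rate: 3.720 Mbps.
On the wire with 7% overhead: 3.980 Mbps.
1000 Mbps = 1,000 Mbps; 1,000 / 3.980 = 251.23 → 251 viewers.

251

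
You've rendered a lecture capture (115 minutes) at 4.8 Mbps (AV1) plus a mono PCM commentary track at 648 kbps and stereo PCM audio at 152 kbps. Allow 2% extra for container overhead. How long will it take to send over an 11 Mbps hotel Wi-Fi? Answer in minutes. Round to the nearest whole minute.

60 minutes

115 min = 6900 s
Audio total: 648 + 152 = 800 kbps = 0.800 Mbps.
Total bitrate: 5.600 Mbps.
File: 5.600 Mbps × 6900 s = 38640.0 Mb.
With 2% container overhead: ×1.02. → 39412.8 Mb.
At 11 Mbps: 39412.8 / 11 = 3583.0 s ≈ 59.7 minutes.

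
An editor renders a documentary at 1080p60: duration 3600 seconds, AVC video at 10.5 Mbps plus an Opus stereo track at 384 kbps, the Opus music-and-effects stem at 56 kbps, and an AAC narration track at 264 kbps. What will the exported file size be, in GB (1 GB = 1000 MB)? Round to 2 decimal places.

5.04 GB

Audio total: 384 + 56 + 264 = 704 kbps = 0.704 Mbps.
Total bitrate: 10.5 + 0.704 = 11.204 Mbps.
Stream data: 11.204 Mbps × 3600 s = 40334.4 Mb.
40,334 Mb ÷ 8 = 5,042 MB → 5.042 GB.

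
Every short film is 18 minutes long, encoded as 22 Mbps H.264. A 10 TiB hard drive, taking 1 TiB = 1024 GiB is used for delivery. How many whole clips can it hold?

18 min = 1080 s
Per item: 22.000 Mbps × 1080 s = 23,760 Mb = 2,970 MB.
Capacity: 10 TiB = 87,960,930 Mb; 3702.06 items → 3702 complete.

3702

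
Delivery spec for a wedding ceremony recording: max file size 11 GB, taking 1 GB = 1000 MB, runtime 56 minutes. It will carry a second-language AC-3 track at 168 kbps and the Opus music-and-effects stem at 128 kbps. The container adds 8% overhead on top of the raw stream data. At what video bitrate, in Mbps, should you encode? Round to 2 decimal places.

Budget: 11 GB = 88000.0 Mb.
Stream payload after overhead: 88000.0 / 1.08 = 81481.5 Mb.
56 min = 3360 s
Total bitrate budget: 81481.5 Mb / 3360 s = 24.250 Mbps.
Audio total: 168 + 128 = 296 kbps = 0.296 Mbps.
Video: 24.250 − 0.296 = 23.954 Mbps.

23.95 Mbps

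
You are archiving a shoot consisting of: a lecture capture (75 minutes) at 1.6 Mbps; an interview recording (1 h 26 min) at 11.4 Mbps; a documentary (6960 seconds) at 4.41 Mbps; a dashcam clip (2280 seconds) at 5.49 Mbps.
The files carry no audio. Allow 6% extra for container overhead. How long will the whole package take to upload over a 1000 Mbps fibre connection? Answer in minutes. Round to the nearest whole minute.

2 minutes

lecture capture: 1.600 Mbps × 4500 s × 1.06 = 7632.0 Mb
interview recording: 11.400 Mbps × 5160 s × 1.06 = 62353.4 Mb
documentary: 4.410 Mbps × 6960 s × 1.06 = 32535.2 Mb
dashcam clip: 5.490 Mbps × 2280 s × 1.06 = 13268.2 Mb
Total: 115788.9 Mb = 14473.6 MB.
At 1000 Mbps: 115788.9 / 1000 = 116 s ≈ 1.93 minutes.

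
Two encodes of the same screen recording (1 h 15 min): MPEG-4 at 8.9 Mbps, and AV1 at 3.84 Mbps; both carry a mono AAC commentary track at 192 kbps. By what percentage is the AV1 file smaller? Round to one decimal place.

55.7%

1 h 15 min = 75 min = 4500 s
Audio: 192 kbps = 0.192 Mbps.
MPEG-4: 9.092 Mbps × 4500 s = 40914.0 Mb = 5.114 GB.
AV1: 4.032 Mbps × 4500 s = 18144.0 Mb = 2.268 GB.
Reduction: (1 − 2.268/5.114) × 100 = 55.65%.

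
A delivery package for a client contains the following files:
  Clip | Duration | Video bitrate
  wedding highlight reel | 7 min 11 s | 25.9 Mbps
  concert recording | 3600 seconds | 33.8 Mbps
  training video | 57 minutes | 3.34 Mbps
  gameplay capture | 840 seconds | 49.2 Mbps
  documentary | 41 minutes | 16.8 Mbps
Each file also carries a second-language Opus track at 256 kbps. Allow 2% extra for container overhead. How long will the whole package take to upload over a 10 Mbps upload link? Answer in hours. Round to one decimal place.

6.5 hours

Audio: 256 kbps = 0.256 Mbps.
wedding highlight reel: 26.156 Mbps × 431 s × 1.02 = 11498.7 Mb
concert recording: 34.056 Mbps × 3600 s × 1.02 = 125053.6 Mb
training video: 3.596 Mbps × 3420 s × 1.02 = 12544.3 Mb
gameplay capture: 49.456 Mbps × 840 s × 1.02 = 42373.9 Mb
documentary: 17.056 Mbps × 2460 s × 1.02 = 42796.9 Mb
Total: 234267.4 Mb = 29283.4 MB.
At 10 Mbps: 234267.4 / 10 = 23427 s ≈ 6.51 hours.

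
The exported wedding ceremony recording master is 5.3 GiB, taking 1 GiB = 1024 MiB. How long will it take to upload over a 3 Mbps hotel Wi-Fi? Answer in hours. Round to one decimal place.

4.2 hours

File: 5.3 GiB = 45526.7 Mb.
At 3 Mbps: 45526.7 / 3 = 15175.6 s ≈ 4.22 hours.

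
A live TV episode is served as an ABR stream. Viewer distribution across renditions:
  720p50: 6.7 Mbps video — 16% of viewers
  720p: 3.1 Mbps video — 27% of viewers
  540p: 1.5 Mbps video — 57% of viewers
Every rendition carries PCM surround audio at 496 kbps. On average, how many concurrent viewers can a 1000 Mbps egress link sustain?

Audio: 496 kbps = 0.496 Mbps.
Average per-viewer bitrate: 0.16×7.196 + 0.27×3.596 + 0.57×1.996 = 3.260 Mbps.
1000 Mbps = 1,000 Mbps; 1,000 / 3.260 = 306.75 → 306.

306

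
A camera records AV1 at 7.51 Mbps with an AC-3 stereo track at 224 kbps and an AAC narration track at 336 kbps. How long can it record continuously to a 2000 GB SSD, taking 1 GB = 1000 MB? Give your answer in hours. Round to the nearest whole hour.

Audio total: 224 + 336 = 560 kbps = 0.560 Mbps.
Total bitrate: 7.51 + 0.560 = 8.070 Mbps.
Capacity: 2000 GB = 16,000,000 Mb.
Recording time: 16,000,000 / 8.070 = 1,982,652 s ≈ 551 hours.

551 hours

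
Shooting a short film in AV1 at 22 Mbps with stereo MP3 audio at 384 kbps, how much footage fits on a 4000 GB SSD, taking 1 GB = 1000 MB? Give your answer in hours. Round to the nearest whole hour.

Audio: 384 kbps = 0.384 Mbps.
Total bitrate: 22 + 0.384 = 22.384 Mbps.
Capacity: 4000 GB = 32,000,000 Mb.
Recording time: 32,000,000 / 22.384 = 1,429,593 s ≈ 397 hours.

397 hours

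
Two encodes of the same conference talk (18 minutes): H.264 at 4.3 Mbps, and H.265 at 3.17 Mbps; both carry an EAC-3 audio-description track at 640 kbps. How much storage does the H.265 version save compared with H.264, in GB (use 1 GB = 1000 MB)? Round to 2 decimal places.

18 min = 1080 s
Audio: 640 kbps = 0.640 Mbps.
H.264: 4.940 Mbps × 1080 s = 5335.2 Mb = 0.667 GB.
H.265: 3.810 Mbps × 1080 s = 4114.8 Mb = 0.514 GB.
Saving: 0.667 − 0.514 = 0.153 GB.

0.15 GB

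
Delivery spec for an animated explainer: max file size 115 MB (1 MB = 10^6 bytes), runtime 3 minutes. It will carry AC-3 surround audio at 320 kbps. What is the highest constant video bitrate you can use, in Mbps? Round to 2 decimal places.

Budget: 115 MB = 920.0 Mb.
3 min = 180 s
Total bitrate budget: 920.0 Mb / 180 s = 5.111 Mbps.
Audio: 320 kbps = 0.320 Mbps.
Video: 5.111 − 0.320 = 4.791 Mbps.

4.79 Mbps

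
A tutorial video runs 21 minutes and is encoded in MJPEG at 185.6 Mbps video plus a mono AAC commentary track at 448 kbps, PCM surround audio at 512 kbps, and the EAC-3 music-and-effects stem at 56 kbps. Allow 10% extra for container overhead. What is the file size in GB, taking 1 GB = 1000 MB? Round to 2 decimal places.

32.33 GB

21 min = 1260 s
Audio total: 448 + 512 + 56 = 1016 kbps = 1.016 Mbps.
Total bitrate: 185.6 + 1.016 = 186.616 Mbps.
Stream data: 186.616 Mbps × 1260 s = 235136.2 Mb.
With 10% container overhead: ×1.10.
258,650 Mb ÷ 8 = 32,331 MB → 32.33 GB.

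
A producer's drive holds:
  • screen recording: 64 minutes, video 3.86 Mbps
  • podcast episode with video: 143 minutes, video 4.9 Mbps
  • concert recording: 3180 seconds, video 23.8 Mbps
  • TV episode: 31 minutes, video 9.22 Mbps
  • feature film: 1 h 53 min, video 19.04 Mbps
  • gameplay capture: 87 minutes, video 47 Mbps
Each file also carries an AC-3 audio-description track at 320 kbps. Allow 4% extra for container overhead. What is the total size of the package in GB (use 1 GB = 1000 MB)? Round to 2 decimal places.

69.36 GB

Audio: 320 kbps = 0.320 Mbps.
screen recording: 4.180 Mbps × 3840 s × 1.04 = 16693.2 Mb
podcast episode with video: 5.220 Mbps × 8580 s × 1.04 = 46579.1 Mb
concert recording: 24.120 Mbps × 3180 s × 1.04 = 79769.7 Mb
TV episode: 9.540 Mbps × 1860 s × 1.04 = 18454.2 Mb
feature film: 19.360 Mbps × 6780 s × 1.04 = 136511.2 Mb
gameplay capture: 47.320 Mbps × 5220 s × 1.04 = 256890.8 Mb
Total: 554898.2 Mb = 69362.3 MB.
= 69.36 GB.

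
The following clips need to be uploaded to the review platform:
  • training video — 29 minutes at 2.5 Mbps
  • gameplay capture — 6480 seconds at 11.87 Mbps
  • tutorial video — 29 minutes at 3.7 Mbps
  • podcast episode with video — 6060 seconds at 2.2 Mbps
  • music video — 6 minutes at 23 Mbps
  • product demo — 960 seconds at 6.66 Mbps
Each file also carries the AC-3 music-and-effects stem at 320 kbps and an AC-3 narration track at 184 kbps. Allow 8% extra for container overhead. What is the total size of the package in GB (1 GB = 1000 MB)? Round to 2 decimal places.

16.80 GB

Audio total: 320 + 184 = 504 kbps = 0.504 Mbps.
training video: 3.004 Mbps × 1740 s × 1.08 = 5645.1 Mb
gameplay capture: 12.374 Mbps × 6480 s × 1.08 = 86598.2 Mb
tutorial video: 4.204 Mbps × 1740 s × 1.08 = 7900.2 Mb
podcast episode with video: 2.704 Mbps × 6060 s × 1.08 = 17697.1 Mb
music video: 23.504 Mbps × 360 s × 1.08 = 9138.4 Mb
product demo: 7.164 Mbps × 960 s × 1.08 = 7427.6 Mb
Total: 134406.6 Mb = 16800.8 MB.
= 16.80 GB.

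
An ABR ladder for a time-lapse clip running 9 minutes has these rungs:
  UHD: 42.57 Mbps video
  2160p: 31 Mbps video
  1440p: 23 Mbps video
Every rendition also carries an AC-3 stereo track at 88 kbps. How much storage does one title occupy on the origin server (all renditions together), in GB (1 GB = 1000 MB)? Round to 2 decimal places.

9 min = 540 s
Audio: 88 kbps = 0.088 Mbps.
Sum of rendition bitrates: (42.57+0.088) + (31+0.088) + (23+0.088) = 96.834 Mbps.
× 540 s = 52,290 Mb = 6,536 MB = 6.536 GB.

6.54 GB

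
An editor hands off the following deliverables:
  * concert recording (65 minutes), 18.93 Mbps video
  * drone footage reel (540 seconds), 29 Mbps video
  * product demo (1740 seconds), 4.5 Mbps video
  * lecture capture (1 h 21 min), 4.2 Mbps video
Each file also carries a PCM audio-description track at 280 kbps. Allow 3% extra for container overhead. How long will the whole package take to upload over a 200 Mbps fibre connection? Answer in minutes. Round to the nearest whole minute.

Audio: 280 kbps = 0.280 Mbps.
concert recording: 19.210 Mbps × 3900 s × 1.03 = 77166.6 Mb
drone footage reel: 29.280 Mbps × 540 s × 1.03 = 16285.5 Mb
product demo: 4.780 Mbps × 1740 s × 1.03 = 8566.7 Mb
lecture capture: 4.480 Mbps × 4860 s × 1.03 = 22426.0 Mb
Total: 124444.8 Mb = 15555.6 MB.
At 200 Mbps: 124444.8 / 200 = 622 s ≈ 10.4 minutes.

10 minutes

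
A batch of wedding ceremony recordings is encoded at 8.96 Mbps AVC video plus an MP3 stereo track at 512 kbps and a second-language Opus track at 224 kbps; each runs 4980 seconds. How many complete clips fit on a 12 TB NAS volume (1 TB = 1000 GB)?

1988

Audio total: 512 + 224 = 736 kbps = 0.736 Mbps.
Total bitrate: 9.696 Mbps.
Per item: 9.696 Mbps × 4980 s = 48,286 Mb = 6,036 MB.
Capacity: 12 TB = 96,000,000 Mb; 1988.15 items → 1988 complete.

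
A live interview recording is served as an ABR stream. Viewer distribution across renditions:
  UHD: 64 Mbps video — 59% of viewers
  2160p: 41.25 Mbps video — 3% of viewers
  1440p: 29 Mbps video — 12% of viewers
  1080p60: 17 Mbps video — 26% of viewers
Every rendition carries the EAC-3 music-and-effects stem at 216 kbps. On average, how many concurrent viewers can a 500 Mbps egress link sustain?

Audio: 216 kbps = 0.216 Mbps.
Average per-viewer bitrate: 0.59×64.216 + 0.03×41.466 + 0.12×29.216 + 0.26×17.216 = 47.114 Mbps.
500 Mbps = 500.0 Mbps; 500.0 / 47.114 = 10.61 → 10.

10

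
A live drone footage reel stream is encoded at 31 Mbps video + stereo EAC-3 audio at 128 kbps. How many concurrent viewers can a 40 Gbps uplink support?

1285

Audio: 128 kbps = 0.128 Mbps.
Per-viewer media rate: 31.128 Mbps.
40 Gbps = 40,000 Mbps; 40,000 / 31.128 = 1285.02 → 1285 viewers.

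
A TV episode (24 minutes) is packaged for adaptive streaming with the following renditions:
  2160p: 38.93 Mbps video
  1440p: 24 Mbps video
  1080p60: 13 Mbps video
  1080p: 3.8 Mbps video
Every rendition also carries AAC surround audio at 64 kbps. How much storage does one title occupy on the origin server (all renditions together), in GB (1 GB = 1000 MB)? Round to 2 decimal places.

24 min = 1440 s
Audio: 64 kbps = 0.064 Mbps.
Sum of rendition bitrates: (38.93+0.064) + (24+0.064) + (13+0.064) + (3.8+0.064) = 79.986 Mbps.
× 1440 s = 115,180 Mb = 14,397 MB = 14.40 GB.

14.40 GB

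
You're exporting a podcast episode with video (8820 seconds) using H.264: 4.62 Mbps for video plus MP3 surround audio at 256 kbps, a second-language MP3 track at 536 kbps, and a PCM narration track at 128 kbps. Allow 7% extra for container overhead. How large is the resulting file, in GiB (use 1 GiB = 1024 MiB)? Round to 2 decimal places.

6.09 GiB

Audio total: 256 + 536 + 128 = 920 kbps = 0.920 Mbps.
Total bitrate: 4.62 + 0.920 = 5.540 Mbps.
Stream data: 5.540 Mbps × 8820 s = 48862.8 Mb.
With 7% container overhead: ×1.07.
52,283 Mb = 6,535,399,500 bytes ÷ 1,073,741,824 = 6.087 GiB.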